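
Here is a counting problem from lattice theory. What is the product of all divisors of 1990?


Divisors of 1990: [1, 2, 5, 10, 199, 398, 995, 1990]
Product = n^(d(n)/2) = 1990^(8/2)
Product = 15682392010000


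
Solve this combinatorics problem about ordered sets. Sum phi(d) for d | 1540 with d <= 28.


Divisors of 1540 up to 28: [1, 2, 4, 5, 7, 10, 11, 14, 20, 22, 28]
phi values: [1, 1, 2, 4, 6, 4, 10, 6, 8, 10, 12]
Sum = 64


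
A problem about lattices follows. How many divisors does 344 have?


Divisors of 344: [1, 2, 4, 8, 43, 86, 172, 344]
Count: 8


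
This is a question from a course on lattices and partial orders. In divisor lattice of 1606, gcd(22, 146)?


Meet=gcd.
gcd(22,146)=2


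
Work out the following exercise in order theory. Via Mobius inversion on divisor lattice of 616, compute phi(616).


phi(n) = n * prod_{p|n} (1 - 1/p).
Prime divisors of 616: [2, 7, 11]
phi(616) = 616 * (1 - 1/2) * (1 - 1/7) * (1 - 1/11)
phi(616) = 240


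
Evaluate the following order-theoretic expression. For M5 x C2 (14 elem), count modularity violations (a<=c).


Modular law: if a <= c then a v (b ^ c) = (a v b) ^ c.
Check all triples (a,b,c) with a <= c among 14 elements.
This lattice is modular (diamonds M_m and their chain-products are modular).
Total violating triples: 0


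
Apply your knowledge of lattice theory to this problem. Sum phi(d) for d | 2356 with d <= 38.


Divisors of 2356 up to 38: [1, 2, 4, 19, 31, 38]
phi values: [1, 1, 2, 18, 30, 18]
Sum = 70


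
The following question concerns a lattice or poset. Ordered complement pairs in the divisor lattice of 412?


Complement pair (a,b): a meet b = bottom, a join b = top.
Here: gcd(a,b)=1 and lcm(a,b)=412, i.e. a*b=412 with a,b coprime.
Pairs found: (1,412), (4,103), (103,4), (412,1)
Total ordered pairs: 4


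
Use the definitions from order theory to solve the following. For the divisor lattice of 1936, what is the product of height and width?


Height = length of longest chain minus 1; width = size of largest antichain.
A maximum chain: 1 | 11 | 121 | 242 | 484 | 968 | 1936  (height 6).
A maximum antichain: {4, 22, 121}  (width 3).
Product = 6 * 3 = 18


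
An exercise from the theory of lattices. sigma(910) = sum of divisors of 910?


sigma(n) = sum of divisors.
Divisors of 910: [1, 2, 5, 7, 10, 13, 14, 26, 35, 65, 70, 91, 130, 182, 455, 910]
Sum = 2016


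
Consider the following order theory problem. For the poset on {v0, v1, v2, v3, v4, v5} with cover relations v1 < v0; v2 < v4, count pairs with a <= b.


The order relation is {(a,b) : a <= b}, reflexive so it includes (a,a).
Examples: (v0,v0), (v1,v0), (v1,v1), (v2,v2), (v2,v4), ...
Total ordered pairs: 8


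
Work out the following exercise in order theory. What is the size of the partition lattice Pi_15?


B(n) = number of set partitions of an n-element set.
B(n) satisfies the recurrence: B(n+1) = sum_k C(n,k)*B(k).
B(15) = 1382958545


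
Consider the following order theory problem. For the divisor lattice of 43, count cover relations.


A cover relation a -< b holds when a < b with no c strictly between.
Cover relations:
  1 -< 43
Total: 1


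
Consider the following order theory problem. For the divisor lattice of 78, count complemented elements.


An element a is complemented if some b has a meet b = bottom, a join b = top.
a is complemented iff gcd(a, n/a)=1, i.e. a is a unitary divisor of 78.
Complemented elements: 1, 2, 3, 6, 13, 26, ... (2 more)
Count: 8


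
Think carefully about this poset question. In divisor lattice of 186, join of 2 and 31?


In a divisor lattice, join = lcm (least common multiple).
gcd(2,31) = 1
lcm(2,31) = 2*31/gcd = 62/1 = 62


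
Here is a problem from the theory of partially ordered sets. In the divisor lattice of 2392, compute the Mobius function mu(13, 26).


In a divisor lattice, mu(a,b) = mu(b/a) where mu is the classical Mobius function.
b/a = 26/13 = 2
Prime factorization of 2: primes [2]
2 is squarefree with 1 prime factor(s), so mu(2) = (-1)^1 = -1


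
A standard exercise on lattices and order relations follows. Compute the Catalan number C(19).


C(n) = C(2n, n) / (n+1).
C(38, 19) = 35345263800
C(19) = 35345263800 / 20 = 1767263190


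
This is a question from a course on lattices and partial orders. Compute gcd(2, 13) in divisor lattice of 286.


In a divisor lattice, meet = gcd (greatest common divisor).
By Euclidean algorithm or factoring: gcd(2,13) = 1


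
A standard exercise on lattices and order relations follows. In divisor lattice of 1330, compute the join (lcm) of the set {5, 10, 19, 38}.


In a divisor lattice, join = lcm (least common multiple).
Compute lcm iteratively: start with first element, then lcm(current, next).
Elements: [5, 10, 19, 38]
lcm(5,10) = 10
lcm(10,19) = 190
lcm(190,38) = 190
Final lcm = 190


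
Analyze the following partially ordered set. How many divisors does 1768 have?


Divisors of 1768: [1, 2, 4, 8, 13, 17, 26, 34, 52, 68, 104, 136, 221, 442, 884, 1768]
Count: 16


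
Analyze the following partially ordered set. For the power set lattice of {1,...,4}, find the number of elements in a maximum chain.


A chain is a totally ordered subset; we count the number of elements in a maximum chain.
Compute, for each element x, the size of the longest chain ending at x:
  {}: 1
  {1}: 2
  {2}: 2
  {3}: 2
  {4}: 2
  {1,2}: 3
  ...
A maximum chain: {} < {1} < {1,2} < {1,2,3} < {1,2,3,4}
Number of elements in the longest chain: 5


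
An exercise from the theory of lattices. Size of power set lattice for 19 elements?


Power set = 2^n.
2^19 = 524288


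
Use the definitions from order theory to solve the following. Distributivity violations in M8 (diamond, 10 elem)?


Distributive law: a ^ (b v c) = (a ^ b) v (a ^ c).
Check all 10^3 = 1000 ordered triples (a,b,c).
  e.g. a=a1, b=a2, c=a3: lhs=a1 != rhs=0
  e.g. a=a1, b=a2, c=a4: lhs=a1 != rhs=0
Total violating triples: 336


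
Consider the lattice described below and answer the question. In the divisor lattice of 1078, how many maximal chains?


A maximal chain goes from the minimum element to a maximal element via cover relations.
Counting all min-to-max paths in the cover graph.
Total maximal chains: 12


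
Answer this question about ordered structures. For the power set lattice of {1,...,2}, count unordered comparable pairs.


A comparable pair {a,b} has a < b or b < a in the order.
Count unordered pairs where one element is strictly below the other.
Examples: {{},{1}}, {{},{2}}, {{},{1,2}}, {{1},{1,2}}, ...
Total comparable pairs: 5


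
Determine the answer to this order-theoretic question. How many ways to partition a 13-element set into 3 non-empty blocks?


S(n,k) = k*S(n-1,k) + S(n-1,k-1).
S(12,3) = 86526, S(12,2) = 2047
S(13,3) = 3*86526 + 2047 = 259578 + 2047
S(13,3) = 261625


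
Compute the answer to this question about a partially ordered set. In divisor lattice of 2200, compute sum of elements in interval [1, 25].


Interval [1,25] in divisors of 2200: [1, 5, 25]
Sum = 31


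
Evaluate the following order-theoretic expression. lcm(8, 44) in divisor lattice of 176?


Join=lcm.
gcd(8,44)=4
lcm=88


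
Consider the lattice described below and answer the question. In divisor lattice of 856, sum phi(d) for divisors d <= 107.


Divisors of 856 up to 107: [1, 2, 4, 8, 107]
phi values: [1, 1, 2, 4, 106]
Sum = 114


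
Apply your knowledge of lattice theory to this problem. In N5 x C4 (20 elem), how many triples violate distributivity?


Distributive law: a ^ (b v c) = (a ^ b) v (a ^ c).
Check all 20^3 = 8000 ordered triples (a,b,c).
  e.g. a=(b,0), b=(a,0), c=(c,0): lhs=(b,0) != rhs=(a,0)
  e.g. a=(b,0), b=(a,0), c=(c,1): lhs=(b,0) != rhs=(a,0)
Total violating triples: 128


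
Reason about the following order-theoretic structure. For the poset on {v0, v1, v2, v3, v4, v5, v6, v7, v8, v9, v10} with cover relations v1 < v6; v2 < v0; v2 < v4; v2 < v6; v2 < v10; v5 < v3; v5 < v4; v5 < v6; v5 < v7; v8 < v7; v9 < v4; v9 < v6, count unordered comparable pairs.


A comparable pair {a,b} has a < b or b < a in the order.
Count unordered pairs where one element is strictly below the other.
Examples: {v0,v2}, {v1,v6}, {v2,v4}, {v2,v6}, ...
Total comparable pairs: 12


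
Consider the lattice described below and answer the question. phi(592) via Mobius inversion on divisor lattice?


phi(n) = n * prod_{p|n} (1 - 1/p).
Prime divisors of 592: [2, 37]
phi(592) = 592 * (1 - 1/2) * (1 - 1/37)
phi(592) = 288


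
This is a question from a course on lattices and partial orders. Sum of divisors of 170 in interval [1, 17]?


Interval [1,17] in divisors of 170: [1, 17]
Sum = 18


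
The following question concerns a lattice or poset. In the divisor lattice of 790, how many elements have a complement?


An element a is complemented if some b has a meet b = bottom, a join b = top.
a is complemented iff gcd(a, n/a)=1, i.e. a is a unitary divisor of 790.
Complemented elements: 1, 2, 5, 10, 79, 158, ... (2 more)
Count: 8


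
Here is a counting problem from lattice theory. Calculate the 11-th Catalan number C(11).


C(n) = C(2n, n) / (n+1).
C(22, 11) = 705432
C(11) = 705432 / 12 = 58786


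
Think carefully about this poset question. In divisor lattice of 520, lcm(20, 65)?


Join=lcm.
gcd(20,65)=5
lcm=260


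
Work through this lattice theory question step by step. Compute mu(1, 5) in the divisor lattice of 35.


In a divisor lattice, mu(a,b) = mu(b/a) where mu is the classical Mobius function.
b/a = 5/1 = 5
Prime factorization of 5: primes [5]
5 is squarefree with 1 prime factor(s), so mu(5) = (-1)^1 = -1


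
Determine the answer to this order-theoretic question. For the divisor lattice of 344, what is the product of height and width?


Height = length of longest chain minus 1; width = size of largest antichain.
A maximum chain: 1 | 43 | 86 | 172 | 344  (height 4).
A maximum antichain: {2, 43}  (width 2).
Product = 4 * 2 = 8


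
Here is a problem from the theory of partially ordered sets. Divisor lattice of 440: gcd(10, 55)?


Meet=gcd.
gcd(10,55)=5


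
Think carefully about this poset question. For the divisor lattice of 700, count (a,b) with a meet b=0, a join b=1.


Complement pair (a,b): a meet b = bottom, a join b = top.
Here: gcd(a,b)=1 and lcm(a,b)=700, i.e. a*b=700 with a,b coprime.
Pairs found: (1,700), (4,175), (7,100), (25,28), ... (4 more)
Total ordered pairs: 8


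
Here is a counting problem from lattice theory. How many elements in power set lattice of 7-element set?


Power set = 2^n.
2^7 = 128


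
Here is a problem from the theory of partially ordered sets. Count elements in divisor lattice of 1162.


Divisors of 1162: [1, 2, 7, 14, 83, 166, 581, 1162]
Count: 8


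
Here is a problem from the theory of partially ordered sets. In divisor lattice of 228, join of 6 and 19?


In a divisor lattice, join = lcm (least common multiple).
gcd(6,19) = 1
lcm(6,19) = 6*19/gcd = 114/1 = 114


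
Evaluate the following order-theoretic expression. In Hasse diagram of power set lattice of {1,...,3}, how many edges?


A cover relation a -< b holds when a < b with no c strictly between.
Cover relations:
  {} -< {1}
  {} -< {2}
  {} -< {3}
  {1} -< {1,2}
  {1} -< {1,3}
  {2} -< {1,2}
  {2} -< {2,3}
  {3} -< {1,3}
  ...4 more
Total: 12


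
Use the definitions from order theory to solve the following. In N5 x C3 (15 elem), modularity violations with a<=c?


Modular law: if a <= c then a v (b ^ c) = (a v b) ^ c.
Check all triples (a,b,c) with a <= c among 15 elements.
  e.g. a=(a,0), b=(c,0), c=(b,0): lhs=(a,0) != rhs=(b,0)
  e.g. a=(a,0), b=(c,1), c=(b,0): lhs=(a,0) != rhs=(b,0)
Total violating triples: 18


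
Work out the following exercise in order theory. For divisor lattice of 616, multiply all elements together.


Divisors of 616: [1, 2, 4, 7, 8, 11, 14, 22, 28, 44, 56, 77, 88, 154, 308, 616]
Product = n^(d(n)/2) = 616^(16/2)
Product = 20732214682334418436096


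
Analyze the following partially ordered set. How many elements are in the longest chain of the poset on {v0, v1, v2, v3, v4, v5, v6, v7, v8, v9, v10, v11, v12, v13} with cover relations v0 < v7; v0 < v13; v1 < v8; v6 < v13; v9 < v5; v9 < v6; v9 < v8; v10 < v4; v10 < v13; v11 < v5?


A chain is a totally ordered subset; we count the number of elements in a maximum chain.
Compute, for each element x, the size of the longest chain ending at x:
  v0: 1
  v1: 1
  v2: 1
  v3: 1
  v9: 1
  v10: 1
  ...
A maximum chain: v9 < v6 < v13
Number of elements in the longest chain: 3


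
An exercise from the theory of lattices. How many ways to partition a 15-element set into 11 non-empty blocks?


S(n,k) = k*S(n-1,k) + S(n-1,k-1).
S(14,11) = 66066, S(14,10) = 752752
S(15,11) = 11*66066 + 752752 = 726726 + 752752
S(15,11) = 1479478


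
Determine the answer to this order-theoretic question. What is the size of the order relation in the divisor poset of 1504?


The order relation is {(a,b) : a <= b}, reflexive so it includes (a,a).
Examples: (1,1), (1,1504), (1,16), (1,188), (1,2), ...
Total ordered pairs: 63


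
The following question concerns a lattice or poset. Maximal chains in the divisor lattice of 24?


A maximal chain goes from the minimum element to a maximal element via cover relations.
Counting all min-to-max paths in the cover graph.
Total maximal chains: 4


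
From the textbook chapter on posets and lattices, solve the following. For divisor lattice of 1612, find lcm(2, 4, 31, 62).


In a divisor lattice, join = lcm (least common multiple).
Compute lcm iteratively: start with first element, then lcm(current, next).
Elements: [2, 4, 31, 62]
lcm(2,4) = 4
lcm(4,31) = 124
lcm(124,62) = 124
Final lcm = 124


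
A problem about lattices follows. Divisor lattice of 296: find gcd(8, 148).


In a divisor lattice, meet = gcd (greatest common divisor).
By Euclidean algorithm or factoring: gcd(8,148) = 4


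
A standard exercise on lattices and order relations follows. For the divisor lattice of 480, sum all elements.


sigma(n) = sum of divisors.
Divisors of 480: [1, 2, 3, 4, 5, 6, 8, 10, 12, 15, 16, 20, 24, 30, 32, 40, 48, 60, 80, 96, 120, 160, 240, 480]
Sum = 1512


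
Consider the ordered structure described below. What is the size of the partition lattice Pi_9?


B(n) = number of set partitions of an n-element set.
B(n) satisfies the recurrence: B(n+1) = sum_k C(n,k)*B(k).
B(9) = 21147


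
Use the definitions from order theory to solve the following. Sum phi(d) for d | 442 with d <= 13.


Divisors of 442 up to 13: [1, 2, 13]
phi values: [1, 1, 12]
Sum = 14


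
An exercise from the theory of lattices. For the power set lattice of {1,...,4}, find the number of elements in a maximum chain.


A chain is a totally ordered subset; we count the number of elements in a maximum chain.
Compute, for each element x, the size of the longest chain ending at x:
  {}: 1
  {1}: 2
  {2}: 2
  {3}: 2
  {4}: 2
  {1,2}: 3
  ...
A maximum chain: {} < {1} < {1,2} < {1,2,3} < {1,2,3,4}
Number of elements in the longest chain: 5


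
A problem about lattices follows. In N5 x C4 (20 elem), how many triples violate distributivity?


Distributive law: a ^ (b v c) = (a ^ b) v (a ^ c).
Check all 20^3 = 8000 ordered triples (a,b,c).
  e.g. a=(b,0), b=(a,0), c=(c,0): lhs=(b,0) != rhs=(a,0)
  e.g. a=(b,0), b=(a,0), c=(c,1): lhs=(b,0) != rhs=(a,0)
Total violating triples: 128


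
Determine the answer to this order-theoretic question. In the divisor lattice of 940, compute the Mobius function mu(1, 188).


In a divisor lattice, mu(a,b) = mu(b/a) where mu is the classical Mobius function.
b/a = 188/1 = 188
Prime factorization of 188: primes [2, 47]
188 is not squarefree, so mu(188) = 0


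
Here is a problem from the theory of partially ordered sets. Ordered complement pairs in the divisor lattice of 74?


Complement pair (a,b): a meet b = bottom, a join b = top.
Here: gcd(a,b)=1 and lcm(a,b)=74, i.e. a*b=74 with a,b coprime.
Pairs found: (1,74), (2,37), (37,2), (74,1)
Total ordered pairs: 4


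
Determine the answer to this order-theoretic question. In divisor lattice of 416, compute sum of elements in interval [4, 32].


Interval [4,32] in divisors of 416: [4, 8, 16, 32]
Sum = 60


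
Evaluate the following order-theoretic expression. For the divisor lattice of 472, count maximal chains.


A maximal chain goes from the minimum element to a maximal element via cover relations.
Counting all min-to-max paths in the cover graph.
Total maximal chains: 4


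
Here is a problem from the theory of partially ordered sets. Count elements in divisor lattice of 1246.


Divisors of 1246: [1, 2, 7, 14, 89, 178, 623, 1246]
Count: 8


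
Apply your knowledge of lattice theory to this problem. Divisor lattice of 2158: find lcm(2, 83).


In a divisor lattice, join = lcm (least common multiple).
gcd(2,83) = 1
lcm(2,83) = 2*83/gcd = 166/1 = 166


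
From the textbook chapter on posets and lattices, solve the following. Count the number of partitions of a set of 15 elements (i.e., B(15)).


B(n) = number of set partitions of an n-element set.
B(n) satisfies the recurrence: B(n+1) = sum_k C(n,k)*B(k).
B(15) = 1382958545


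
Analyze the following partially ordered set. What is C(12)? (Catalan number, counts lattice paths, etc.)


C(n) = C(2n, n) / (n+1).
C(24, 12) = 2704156
C(12) = 2704156 / 13 = 208012


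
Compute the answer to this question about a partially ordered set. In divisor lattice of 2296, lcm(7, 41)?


Join=lcm.
gcd(7,41)=1
lcm=287


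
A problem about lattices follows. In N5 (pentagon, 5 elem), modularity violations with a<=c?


Modular law: if a <= c then a v (b ^ c) = (a v b) ^ c.
Check all triples (a,b,c) with a <= c among 5 elements.
  e.g. a=a, b=c, c=b: lhs=a != rhs=b
Total violating triples: 1


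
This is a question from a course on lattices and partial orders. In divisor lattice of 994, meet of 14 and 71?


In a divisor lattice, meet = gcd (greatest common divisor).
By Euclidean algorithm or factoring: gcd(14,71) = 1


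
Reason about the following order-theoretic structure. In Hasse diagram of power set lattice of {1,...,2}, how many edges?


A cover relation a -< b holds when a < b with no c strictly between.
Cover relations:
  {} -< {1}
  {} -< {2}
  {1} -< {1,2}
  {2} -< {1,2}
Total: 4


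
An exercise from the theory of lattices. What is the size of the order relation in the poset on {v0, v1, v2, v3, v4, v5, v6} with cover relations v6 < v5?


The order relation is {(a,b) : a <= b}, reflexive so it includes (a,a).
Examples: (v0,v0), (v1,v1), (v2,v2), (v3,v3), (v4,v4), ...
Total ordered pairs: 8


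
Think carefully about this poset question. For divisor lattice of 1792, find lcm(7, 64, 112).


In a divisor lattice, join = lcm (least common multiple).
Compute lcm iteratively: start with first element, then lcm(current, next).
Elements: [7, 64, 112]
lcm(7,64) = 448
lcm(448,112) = 448
Final lcm = 448


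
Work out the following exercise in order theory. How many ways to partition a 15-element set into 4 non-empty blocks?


S(n,k) = k*S(n-1,k) + S(n-1,k-1).
S(14,4) = 10391745, S(14,3) = 788970
S(15,4) = 4*10391745 + 788970 = 41566980 + 788970
S(15,4) = 42355950


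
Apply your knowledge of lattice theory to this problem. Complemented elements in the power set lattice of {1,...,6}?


An element a is complemented if some b has a meet b = bottom, a join b = top.
every subset A has complement S\A, so all elements are complemented.
Complemented elements: {}, {1}, {2}, {3}, {4}, {5}, ... (58 more)
Count: 64


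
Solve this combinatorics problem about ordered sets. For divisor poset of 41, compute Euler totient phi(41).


phi(n) = n * prod_{p|n} (1 - 1/p).
Prime divisors of 41: [41]
phi(41) = 41 * (1 - 1/41)
phi(41) = 40


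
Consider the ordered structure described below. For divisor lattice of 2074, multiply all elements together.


Divisors of 2074: [1, 2, 17, 34, 61, 122, 1037, 2074]
Product = n^(d(n)/2) = 2074^(8/2)
Product = 18502695778576


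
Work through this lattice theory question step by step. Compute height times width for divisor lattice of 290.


Height = length of longest chain minus 1; width = size of largest antichain.
A maximum chain: 1 | 29 | 145 | 290  (height 3).
A maximum antichain: {2, 5, 29}  (width 3).
Product = 3 * 3 = 9


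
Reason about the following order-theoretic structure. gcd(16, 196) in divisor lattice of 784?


Meet=gcd.
gcd(16,196)=4


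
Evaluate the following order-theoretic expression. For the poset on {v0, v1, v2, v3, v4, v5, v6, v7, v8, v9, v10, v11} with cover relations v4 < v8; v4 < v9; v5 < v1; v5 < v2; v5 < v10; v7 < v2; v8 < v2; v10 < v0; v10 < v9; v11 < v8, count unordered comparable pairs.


A comparable pair {a,b} has a < b or b < a in the order.
Count unordered pairs where one element is strictly below the other.
Examples: {v0,v5}, {v0,v10}, {v1,v5}, {v2,v4}, ...
Total comparable pairs: 14


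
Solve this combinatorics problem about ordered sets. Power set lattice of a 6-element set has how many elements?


Power set = 2^n.
2^6 = 64


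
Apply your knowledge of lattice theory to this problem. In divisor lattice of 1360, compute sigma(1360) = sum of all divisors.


sigma(n) = sum of divisors.
Divisors of 1360: [1, 2, 4, 5, 8, 10, 16, 17, 20, 34, 40, 68, 80, 85, 136, 170, 272, 340, 680, 1360]
Sum = 3348


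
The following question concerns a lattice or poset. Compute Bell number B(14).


B(n) = number of set partitions of an n-element set.
B(n) satisfies the recurrence: B(n+1) = sum_k C(n,k)*B(k).
B(14) = 190899322


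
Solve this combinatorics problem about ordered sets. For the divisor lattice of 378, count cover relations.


A cover relation a -< b holds when a < b with no c strictly between.
Cover relations:
  1 -< 2
  1 -< 3
  1 -< 7
  2 -< 6
  2 -< 14
  3 -< 6
  3 -< 9
  3 -< 21
  ...20 more
Total: 28


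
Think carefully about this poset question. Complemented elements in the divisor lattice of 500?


An element a is complemented if some b has a meet b = bottom, a join b = top.
a is complemented iff gcd(a, n/a)=1, i.e. a is a unitary divisor of 500.
Complemented elements: 1, 4, 125, 500
Count: 4


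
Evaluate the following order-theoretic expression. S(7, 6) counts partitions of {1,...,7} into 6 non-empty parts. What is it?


S(n,k) = k*S(n-1,k) + S(n-1,k-1).
S(6,6) = 1, S(6,5) = 15
S(7,6) = 6*1 + 15 = 6 + 15
S(7,6) = 21


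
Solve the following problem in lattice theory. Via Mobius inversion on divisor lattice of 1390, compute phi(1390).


phi(n) = n * prod_{p|n} (1 - 1/p).
Prime divisors of 1390: [2, 5, 139]
phi(1390) = 1390 * (1 - 1/2) * (1 - 1/5) * (1 - 1/139)
phi(1390) = 552


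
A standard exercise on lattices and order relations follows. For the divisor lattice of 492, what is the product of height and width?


Height = length of longest chain minus 1; width = size of largest antichain.
A maximum chain: 1 | 41 | 123 | 246 | 492  (height 4).
A maximum antichain: {4, 6, 82, 123}  (width 4).
Product = 4 * 4 = 16


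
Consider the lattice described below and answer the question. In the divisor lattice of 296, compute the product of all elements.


Divisors of 296: [1, 2, 4, 8, 37, 74, 148, 296]
Product = n^(d(n)/2) = 296^(8/2)
Product = 7676563456


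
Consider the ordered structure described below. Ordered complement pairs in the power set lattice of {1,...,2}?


Complement pair (a,b): a meet b = bottom, a join b = top.
Here: A intersect B = {} and A union B = {1,...,2}.
Pairs found: ({},{1,2}), ({1},{2}), ({2},{1}), ({1,2},{})
Total ordered pairs: 4


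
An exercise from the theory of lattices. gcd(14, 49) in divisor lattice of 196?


Meet=gcd.
gcd(14,49)=7


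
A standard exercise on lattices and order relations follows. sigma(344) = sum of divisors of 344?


sigma(n) = sum of divisors.
Divisors of 344: [1, 2, 4, 8, 43, 86, 172, 344]
Sum = 660


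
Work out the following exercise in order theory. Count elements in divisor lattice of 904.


Divisors of 904: [1, 2, 4, 8, 113, 226, 452, 904]
Count: 8


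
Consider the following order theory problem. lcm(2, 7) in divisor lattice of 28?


Join=lcm.
gcd(2,7)=1
lcm=14


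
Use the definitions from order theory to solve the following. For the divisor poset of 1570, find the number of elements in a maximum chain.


A chain is a totally ordered subset; we count the number of elements in a maximum chain.
Compute, for each element x, the size of the longest chain ending at x:
  1: 1
  2: 2
  5: 2
  157: 2
  10: 3
  314: 3
  ...
A maximum chain: 1 < 2 < 10 < 1570
Number of elements in the longest chain: 4


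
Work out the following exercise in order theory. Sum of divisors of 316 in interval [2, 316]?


Interval [2,316] in divisors of 316: [2, 4, 158, 316]
Sum = 480


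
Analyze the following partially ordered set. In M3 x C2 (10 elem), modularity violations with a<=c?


Modular law: if a <= c then a v (b ^ c) = (a v b) ^ c.
Check all triples (a,b,c) with a <= c among 10 elements.
This lattice is modular (diamonds M_m and their chain-products are modular).
Total violating triples: 0


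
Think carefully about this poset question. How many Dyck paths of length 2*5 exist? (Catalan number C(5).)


C(n) = C(2n, n) / (n+1).
C(10, 5) = 252
C(5) = 252 / 6 = 42


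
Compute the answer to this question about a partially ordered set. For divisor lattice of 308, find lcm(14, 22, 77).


In a divisor lattice, join = lcm (least common multiple).
Compute lcm iteratively: start with first element, then lcm(current, next).
Elements: [14, 22, 77]
lcm(14,22) = 154
lcm(154,77) = 154
Final lcm = 154


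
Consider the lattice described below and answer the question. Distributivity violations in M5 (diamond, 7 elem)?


Distributive law: a ^ (b v c) = (a ^ b) v (a ^ c).
Check all 7^3 = 343 ordered triples (a,b,c).
  e.g. a=a1, b=a2, c=a3: lhs=a1 != rhs=0
  e.g. a=a1, b=a2, c=a4: lhs=a1 != rhs=0
Total violating triples: 60


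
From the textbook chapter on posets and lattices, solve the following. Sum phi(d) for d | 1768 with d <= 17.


Divisors of 1768 up to 17: [1, 2, 4, 8, 13, 17]
phi values: [1, 1, 2, 4, 12, 16]
Sum = 36


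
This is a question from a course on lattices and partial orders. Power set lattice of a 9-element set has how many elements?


Power set = 2^n.
2^9 = 512


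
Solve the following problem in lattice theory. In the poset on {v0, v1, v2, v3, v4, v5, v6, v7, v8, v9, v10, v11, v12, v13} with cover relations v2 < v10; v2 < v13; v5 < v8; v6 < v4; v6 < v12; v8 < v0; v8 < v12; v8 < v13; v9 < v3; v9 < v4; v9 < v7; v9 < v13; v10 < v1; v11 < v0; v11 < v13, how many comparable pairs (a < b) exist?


A comparable pair {a,b} has a < b or b < a in the order.
Count unordered pairs where one element is strictly below the other.
Examples: {v0,v5}, {v0,v8}, {v0,v11}, {v1,v2}, ...
Total comparable pairs: 19


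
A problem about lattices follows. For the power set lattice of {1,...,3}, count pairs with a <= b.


The order relation is {(a,b) : a <= b}, reflexive so it includes (a,a).
Examples: ({},{}), ({},{1,2}), ({},{1,2,3}), ({},{1,3}), ({},{1}), ...
Total ordered pairs: 27


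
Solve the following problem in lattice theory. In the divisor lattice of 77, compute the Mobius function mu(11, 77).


In a divisor lattice, mu(a,b) = mu(b/a) where mu is the classical Mobius function.
b/a = 77/11 = 7
Prime factorization of 7: primes [7]
7 is squarefree with 1 prime factor(s), so mu(7) = (-1)^1 = -1


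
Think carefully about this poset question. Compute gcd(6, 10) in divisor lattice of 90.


In a divisor lattice, meet = gcd (greatest common divisor).
By Euclidean algorithm or factoring: gcd(6,10) = 2


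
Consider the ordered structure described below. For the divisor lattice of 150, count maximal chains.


A maximal chain goes from the minimum element to a maximal element via cover relations.
Counting all min-to-max paths in the cover graph.
Total maximal chains: 12


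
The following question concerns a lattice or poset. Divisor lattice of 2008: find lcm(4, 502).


In a divisor lattice, join = lcm (least common multiple).
gcd(4,502) = 2
lcm(4,502) = 4*502/gcd = 2008/2 = 1004


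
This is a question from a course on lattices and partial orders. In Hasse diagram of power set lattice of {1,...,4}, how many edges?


A cover relation a -< b holds when a < b with no c strictly between.
Cover relations:
  {} -< {1}
  {} -< {2}
  {} -< {3}
  {} -< {4}
  {1} -< {1,2}
  {1} -< {1,3}
  {1} -< {1,4}
  {2} -< {1,2}
  ...24 more
Total: 32


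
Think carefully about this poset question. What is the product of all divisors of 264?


Divisors of 264: [1, 2, 3, 4, 6, 8, 11, 12, 22, 24, 33, 44, 66, 88, 132, 264]
Product = n^(d(n)/2) = 264^(16/2)
Product = 23595621172490797056


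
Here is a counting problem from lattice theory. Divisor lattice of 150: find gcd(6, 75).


In a divisor lattice, meet = gcd (greatest common divisor).
By Euclidean algorithm or factoring: gcd(6,75) = 3


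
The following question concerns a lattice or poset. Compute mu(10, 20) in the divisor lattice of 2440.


In a divisor lattice, mu(a,b) = mu(b/a) where mu is the classical Mobius function.
b/a = 20/10 = 2
Prime factorization of 2: primes [2]
2 is squarefree with 1 prime factor(s), so mu(2) = (-1)^1 = -1


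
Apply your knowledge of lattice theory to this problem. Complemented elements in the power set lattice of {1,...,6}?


An element a is complemented if some b has a meet b = bottom, a join b = top.
every subset A has complement S\A, so all elements are complemented.
Complemented elements: {}, {1}, {2}, {3}, {4}, {5}, ... (58 more)
Count: 64


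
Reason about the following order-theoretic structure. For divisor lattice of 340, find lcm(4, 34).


In a divisor lattice, join = lcm (least common multiple).
Compute lcm iteratively: start with first element, then lcm(current, next).
Elements: [4, 34]
lcm(4,34) = 68
Final lcm = 68


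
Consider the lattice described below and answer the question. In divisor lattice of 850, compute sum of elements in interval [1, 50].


Interval [1,50] in divisors of 850: [1, 2, 5, 10, 25, 50]
Sum = 93


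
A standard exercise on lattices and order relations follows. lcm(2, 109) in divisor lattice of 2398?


Join=lcm.
gcd(2,109)=1
lcm=218


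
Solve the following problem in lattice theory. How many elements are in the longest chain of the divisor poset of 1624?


A chain is a totally ordered subset; we count the number of elements in a maximum chain.
Compute, for each element x, the size of the longest chain ending at x:
  1: 1
  2: 2
  7: 2
  29: 2
  4: 3
  8: 4
  ...
A maximum chain: 1 < 2 < 4 < 8 < 56 < 1624
Number of elements in the longest chain: 6


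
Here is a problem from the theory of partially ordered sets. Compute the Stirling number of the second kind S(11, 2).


S(n,k) = k*S(n-1,k) + S(n-1,k-1).
S(10,2) = 511, S(10,1) = 1
S(11,2) = 2*511 + 1 = 1022 + 1
S(11,2) = 1023


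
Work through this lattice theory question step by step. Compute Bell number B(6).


B(n) = number of set partitions of an n-element set.
B(n) satisfies the recurrence: B(n+1) = sum_k C(n,k)*B(k).
B(6) = 203


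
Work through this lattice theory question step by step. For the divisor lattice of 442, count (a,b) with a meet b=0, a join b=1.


Complement pair (a,b): a meet b = bottom, a join b = top.
Here: gcd(a,b)=1 and lcm(a,b)=442, i.e. a*b=442 with a,b coprime.
Pairs found: (1,442), (2,221), (13,34), (17,26), ... (4 more)
Total ordered pairs: 8


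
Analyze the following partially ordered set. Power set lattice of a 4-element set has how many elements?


Power set = 2^n.
2^4 = 16


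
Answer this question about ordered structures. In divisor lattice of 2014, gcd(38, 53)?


Meet=gcd.
gcd(38,53)=1


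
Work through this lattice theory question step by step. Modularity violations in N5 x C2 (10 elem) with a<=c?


Modular law: if a <= c then a v (b ^ c) = (a v b) ^ c.
Check all triples (a,b,c) with a <= c among 10 elements.
  e.g. a=(a,0), b=(c,0), c=(b,0): lhs=(a,0) != rhs=(b,0)
  e.g. a=(a,0), b=(c,1), c=(b,0): lhs=(a,0) != rhs=(b,0)
Total violating triples: 6


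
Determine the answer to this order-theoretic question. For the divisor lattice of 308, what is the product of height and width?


Height = length of longest chain minus 1; width = size of largest antichain.
A maximum chain: 1 | 11 | 77 | 154 | 308  (height 4).
A maximum antichain: {4, 14, 22, 77}  (width 4).
Product = 4 * 4 = 16


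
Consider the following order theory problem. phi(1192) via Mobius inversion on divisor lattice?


phi(n) = n * prod_{p|n} (1 - 1/p).
Prime divisors of 1192: [2, 149]
phi(1192) = 1192 * (1 - 1/2) * (1 - 1/149)
phi(1192) = 592


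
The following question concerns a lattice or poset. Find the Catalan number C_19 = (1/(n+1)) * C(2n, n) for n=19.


C(n) = C(2n, n) / (n+1).
C(38, 19) = 35345263800
C(19) = 35345263800 / 20 = 1767263190


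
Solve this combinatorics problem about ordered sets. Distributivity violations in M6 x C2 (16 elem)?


Distributive law: a ^ (b v c) = (a ^ b) v (a ^ c).
Check all 16^3 = 4096 ordered triples (a,b,c).
  e.g. a=(a1,0), b=(a2,0), c=(a3,0): lhs=(a1,0) != rhs=(0,0)
  e.g. a=(a1,0), b=(a2,0), c=(a3,1): lhs=(a1,0) != rhs=(0,0)
Total violating triples: 960


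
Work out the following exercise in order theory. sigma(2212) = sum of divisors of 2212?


sigma(n) = sum of divisors.
Divisors of 2212: [1, 2, 4, 7, 14, 28, 79, 158, 316, 553, 1106, 2212]
Sum = 4480


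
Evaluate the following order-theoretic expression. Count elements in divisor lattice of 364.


Divisors of 364: [1, 2, 4, 7, 13, 14, 26, 28, 52, 91, 182, 364]
Count: 12


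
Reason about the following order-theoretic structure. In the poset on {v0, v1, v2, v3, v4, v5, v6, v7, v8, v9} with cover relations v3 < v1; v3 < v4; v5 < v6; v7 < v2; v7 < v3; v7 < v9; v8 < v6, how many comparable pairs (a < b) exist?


A comparable pair {a,b} has a < b or b < a in the order.
Count unordered pairs where one element is strictly below the other.
Examples: {v1,v3}, {v1,v7}, {v2,v7}, {v3,v4}, ...
Total comparable pairs: 9


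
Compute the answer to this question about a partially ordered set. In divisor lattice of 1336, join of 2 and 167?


In a divisor lattice, join = lcm (least common multiple).
gcd(2,167) = 1
lcm(2,167) = 2*167/gcd = 334/1 = 334


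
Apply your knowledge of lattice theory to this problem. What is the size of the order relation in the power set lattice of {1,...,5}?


The order relation is {(a,b) : a <= b}, reflexive so it includes (a,a).
Examples: ({},{}), ({},{1,2}), ({},{1,2,3}), ({},{1,2,3,4}), ({},{1,2,3,4,5}), ...
Total ordered pairs: 243


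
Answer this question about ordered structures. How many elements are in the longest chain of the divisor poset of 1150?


A chain is a totally ordered subset; we count the number of elements in a maximum chain.
Compute, for each element x, the size of the longest chain ending at x:
  1: 1
  2: 2
  5: 2
  23: 2
  25: 3
  10: 3
  ...
A maximum chain: 1 < 2 < 10 < 50 < 1150
Number of elements in the longest chain: 5


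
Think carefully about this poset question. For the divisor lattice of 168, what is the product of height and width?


Height = length of longest chain minus 1; width = size of largest antichain.
A maximum chain: 1 | 7 | 21 | 42 | 84 | 168  (height 5).
A maximum antichain: {4, 6, 14, 21}  (width 4).
Product = 5 * 4 = 20


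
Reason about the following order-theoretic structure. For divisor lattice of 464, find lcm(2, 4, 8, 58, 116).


In a divisor lattice, join = lcm (least common multiple).
Compute lcm iteratively: start with first element, then lcm(current, next).
Elements: [2, 4, 8, 58, 116]
lcm(2,4) = 4
lcm(4,8) = 8
lcm(8,58) = 232
lcm(232,116) = 232
Final lcm = 232


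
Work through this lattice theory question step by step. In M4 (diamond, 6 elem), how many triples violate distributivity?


Distributive law: a ^ (b v c) = (a ^ b) v (a ^ c).
Check all 6^3 = 216 ordered triples (a,b,c).
  e.g. a=a1, b=a2, c=a3: lhs=a1 != rhs=0
  e.g. a=a1, b=a2, c=a4: lhs=a1 != rhs=0
Total violating triples: 24


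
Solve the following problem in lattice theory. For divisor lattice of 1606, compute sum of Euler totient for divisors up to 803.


Divisors of 1606 up to 803: [1, 2, 11, 22, 73, 146, 803]
phi values: [1, 1, 10, 10, 72, 72, 720]
Sum = 886


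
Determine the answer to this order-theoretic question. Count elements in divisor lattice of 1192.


Divisors of 1192: [1, 2, 4, 8, 149, 298, 596, 1192]
Count: 8


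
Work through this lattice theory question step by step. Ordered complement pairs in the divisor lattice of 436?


Complement pair (a,b): a meet b = bottom, a join b = top.
Here: gcd(a,b)=1 and lcm(a,b)=436, i.e. a*b=436 with a,b coprime.
Pairs found: (1,436), (4,109), (109,4), (436,1)
Total ordered pairs: 4


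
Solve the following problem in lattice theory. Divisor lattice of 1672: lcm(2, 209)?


Join=lcm.
gcd(2,209)=1
lcm=418


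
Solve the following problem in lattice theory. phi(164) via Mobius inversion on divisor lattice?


phi(n) = n * prod_{p|n} (1 - 1/p).
Prime divisors of 164: [2, 41]
phi(164) = 164 * (1 - 1/2) * (1 - 1/41)
phi(164) = 80


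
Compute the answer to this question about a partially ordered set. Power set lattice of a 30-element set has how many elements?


Power set = 2^n.
2^30 = 1073741824


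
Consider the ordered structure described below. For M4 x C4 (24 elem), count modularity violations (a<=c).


Modular law: if a <= c then a v (b ^ c) = (a v b) ^ c.
Check all triples (a,b,c) with a <= c among 24 elements.
This lattice is modular (diamonds M_m and their chain-products are modular).
Total violating triples: 0


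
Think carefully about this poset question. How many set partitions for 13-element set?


B(n) = number of set partitions of an n-element set.
B(n) satisfies the recurrence: B(n+1) = sum_k C(n,k)*B(k).
B(13) = 27644437


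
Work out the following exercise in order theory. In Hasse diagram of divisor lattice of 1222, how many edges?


A cover relation a -< b holds when a < b with no c strictly between.
Cover relations:
  1 -< 2
  1 -< 13
  1 -< 47
  2 -< 26
  2 -< 94
  13 -< 26
  13 -< 611
  26 -< 1222
  ...4 more
Total: 12


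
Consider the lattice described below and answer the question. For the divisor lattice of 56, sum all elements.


sigma(n) = sum of divisors.
Divisors of 56: [1, 2, 4, 7, 8, 14, 28, 56]
Sum = 120


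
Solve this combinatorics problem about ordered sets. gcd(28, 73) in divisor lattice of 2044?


Meet=gcd.
gcd(28,73)=1


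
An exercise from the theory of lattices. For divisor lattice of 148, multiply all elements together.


Divisors of 148: [1, 2, 4, 37, 74, 148]
Product = n^(d(n)/2) = 148^(6/2)
Product = 3241792


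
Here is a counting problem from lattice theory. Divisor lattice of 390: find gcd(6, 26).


In a divisor lattice, meet = gcd (greatest common divisor).
By Euclidean algorithm or factoring: gcd(6,26) = 2


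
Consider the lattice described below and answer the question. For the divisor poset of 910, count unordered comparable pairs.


A comparable pair {a,b} has a < b or b < a in the order.
Count unordered pairs where one element is strictly below the other.
Examples: {1,2}, {1,5}, {1,7}, {1,10}, ...
Total comparable pairs: 65


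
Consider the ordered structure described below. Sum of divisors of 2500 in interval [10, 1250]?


Interval [10,1250] in divisors of 2500: [10, 50, 250, 1250]
Sum = 1560
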